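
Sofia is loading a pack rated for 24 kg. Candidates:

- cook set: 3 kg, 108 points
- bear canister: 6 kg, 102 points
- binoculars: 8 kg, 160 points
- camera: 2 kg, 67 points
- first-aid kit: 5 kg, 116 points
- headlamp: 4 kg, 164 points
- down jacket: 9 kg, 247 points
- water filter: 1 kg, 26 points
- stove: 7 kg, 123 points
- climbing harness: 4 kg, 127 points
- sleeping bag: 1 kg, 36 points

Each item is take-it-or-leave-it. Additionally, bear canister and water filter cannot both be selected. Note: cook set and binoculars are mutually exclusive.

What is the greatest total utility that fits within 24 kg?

775

Cook set + camera + headlamp + down jacket + water filter + climbing harness + sleeping bag uses 24 of the 24 kg and totals 775.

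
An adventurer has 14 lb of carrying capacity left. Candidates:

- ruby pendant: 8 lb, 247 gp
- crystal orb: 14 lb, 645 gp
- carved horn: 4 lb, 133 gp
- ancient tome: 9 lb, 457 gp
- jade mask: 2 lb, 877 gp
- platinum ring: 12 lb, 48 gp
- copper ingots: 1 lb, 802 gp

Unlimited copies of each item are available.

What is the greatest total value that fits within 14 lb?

Density check — copper ingots 802.00, jade mask 438.50, ancient tome 50.78 are the best per lb.
14×copper ingots uses 14 of the 14 lb and totals 11228.

11228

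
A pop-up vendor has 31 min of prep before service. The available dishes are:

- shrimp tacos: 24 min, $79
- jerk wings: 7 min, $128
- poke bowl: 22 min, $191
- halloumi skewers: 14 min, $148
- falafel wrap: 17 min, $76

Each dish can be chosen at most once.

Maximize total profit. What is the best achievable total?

Taking the top-ratio dishes first gives jerk wings + halloumi skewers for 276 (21 min).
Replace halloumi skewers with poke bowl: the trade gains 43 net, giving 319 at 29 min.
The spare 2 min is too small for any remaining dish, and no exchange beats 319.

319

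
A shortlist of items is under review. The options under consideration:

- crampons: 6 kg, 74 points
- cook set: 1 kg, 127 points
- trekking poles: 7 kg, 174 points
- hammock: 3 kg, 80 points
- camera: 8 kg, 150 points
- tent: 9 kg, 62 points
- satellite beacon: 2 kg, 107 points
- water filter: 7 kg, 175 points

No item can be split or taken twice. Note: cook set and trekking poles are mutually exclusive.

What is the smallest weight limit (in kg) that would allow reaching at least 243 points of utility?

Need the lightest bundle worth ≥ 243.
cook set + hammock + satellite beacon reaches 314 using 6 kg.
Below 6 kg the best achievable stays under 243.

6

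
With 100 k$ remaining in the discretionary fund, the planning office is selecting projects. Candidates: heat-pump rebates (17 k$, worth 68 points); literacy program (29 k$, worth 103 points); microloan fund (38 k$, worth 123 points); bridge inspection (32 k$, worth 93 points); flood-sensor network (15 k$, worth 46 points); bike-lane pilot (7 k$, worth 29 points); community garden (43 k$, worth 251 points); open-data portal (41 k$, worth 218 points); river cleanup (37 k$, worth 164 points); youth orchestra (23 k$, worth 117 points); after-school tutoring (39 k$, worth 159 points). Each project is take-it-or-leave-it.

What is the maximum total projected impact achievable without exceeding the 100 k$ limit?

Taking the top-ratio projects first gives bike-lane pilot + community garden + open-data portal for 498 (91 k$).
The 7 k$ tied up in bike-lane pilot is better spent on flood-sensor network — total rises to 515 (99 k$).
Next best is bike-lane pilot + community garden + open-data portal at 498 (91 k$) — short by 17.

515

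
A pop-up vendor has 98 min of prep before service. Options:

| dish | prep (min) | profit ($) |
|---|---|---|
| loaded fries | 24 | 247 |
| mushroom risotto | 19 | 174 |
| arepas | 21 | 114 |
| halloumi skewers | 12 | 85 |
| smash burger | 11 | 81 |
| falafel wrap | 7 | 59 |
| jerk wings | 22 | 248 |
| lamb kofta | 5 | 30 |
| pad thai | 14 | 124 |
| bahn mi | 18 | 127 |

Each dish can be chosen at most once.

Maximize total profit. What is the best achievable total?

937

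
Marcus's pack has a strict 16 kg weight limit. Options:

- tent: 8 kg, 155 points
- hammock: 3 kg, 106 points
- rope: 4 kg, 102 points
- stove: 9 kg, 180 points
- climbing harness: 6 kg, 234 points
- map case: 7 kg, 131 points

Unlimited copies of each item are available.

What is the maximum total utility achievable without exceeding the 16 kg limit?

574

Hammock + 2×climbing harness uses 15 of the 16 kg and totals 574.
The spare 1 kg is too small for any remaining item, and no exchange beats 574.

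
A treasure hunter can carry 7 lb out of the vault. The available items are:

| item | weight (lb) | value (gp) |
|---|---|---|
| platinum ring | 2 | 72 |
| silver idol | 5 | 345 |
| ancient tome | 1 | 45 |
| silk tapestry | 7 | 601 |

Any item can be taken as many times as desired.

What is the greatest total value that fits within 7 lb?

Taking silk tapestry: 7 lb used, 601 in value.

601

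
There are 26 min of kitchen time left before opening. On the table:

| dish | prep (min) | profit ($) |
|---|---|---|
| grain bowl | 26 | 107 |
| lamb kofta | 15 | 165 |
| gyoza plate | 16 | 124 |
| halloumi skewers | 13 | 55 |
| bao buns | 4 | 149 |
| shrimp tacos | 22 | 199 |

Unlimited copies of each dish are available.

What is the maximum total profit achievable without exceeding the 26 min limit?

894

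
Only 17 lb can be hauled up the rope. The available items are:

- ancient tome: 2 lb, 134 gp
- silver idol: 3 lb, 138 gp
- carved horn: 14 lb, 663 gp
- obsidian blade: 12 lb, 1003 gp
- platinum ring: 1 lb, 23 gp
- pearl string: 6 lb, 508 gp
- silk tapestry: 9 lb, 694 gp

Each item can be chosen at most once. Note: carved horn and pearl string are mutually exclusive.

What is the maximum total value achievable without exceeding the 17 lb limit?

Best packing: ancient tome + pearl string + silk tapestry — 17 lb, 1336 total.
No other feasible combination exceeds 1336.

1336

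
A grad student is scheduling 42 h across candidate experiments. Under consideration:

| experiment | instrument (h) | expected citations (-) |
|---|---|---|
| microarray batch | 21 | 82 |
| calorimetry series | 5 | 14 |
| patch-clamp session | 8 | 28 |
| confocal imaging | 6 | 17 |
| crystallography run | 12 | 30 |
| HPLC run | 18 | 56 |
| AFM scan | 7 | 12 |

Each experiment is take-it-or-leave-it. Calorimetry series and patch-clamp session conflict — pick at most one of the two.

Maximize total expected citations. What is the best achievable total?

140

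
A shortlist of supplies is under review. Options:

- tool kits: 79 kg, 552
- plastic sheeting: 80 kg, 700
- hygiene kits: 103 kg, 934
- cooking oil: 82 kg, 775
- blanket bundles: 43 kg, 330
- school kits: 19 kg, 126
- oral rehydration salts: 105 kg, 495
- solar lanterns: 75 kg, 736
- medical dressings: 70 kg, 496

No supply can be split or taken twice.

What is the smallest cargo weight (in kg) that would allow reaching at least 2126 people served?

Minimise kg subject to total people served ≥ 2126.
Taking plastic sheeting + cooking oil + solar lanterns gives 2211 (≥ 2126) for 237 kg.
No combination under 237 kg hits 2126.

237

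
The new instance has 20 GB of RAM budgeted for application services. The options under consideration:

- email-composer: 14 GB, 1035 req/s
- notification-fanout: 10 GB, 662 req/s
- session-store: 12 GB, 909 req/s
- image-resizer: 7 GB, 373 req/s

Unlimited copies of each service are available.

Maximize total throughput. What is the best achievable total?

Greedy by ratio would take session-store + image-resizer: 19 GB used, total 1282.
Replace session-store and image-resizer with 2×notification-fanout: the trade gains 42 net, giving 1324 at 20 GB.
Nothing else within 20 GB beats 1324.

1324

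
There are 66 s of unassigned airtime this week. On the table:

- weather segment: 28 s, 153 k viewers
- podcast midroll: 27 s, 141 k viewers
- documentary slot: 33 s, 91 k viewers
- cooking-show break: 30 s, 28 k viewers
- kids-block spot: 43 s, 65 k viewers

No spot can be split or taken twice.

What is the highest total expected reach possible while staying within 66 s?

Ranking by ratio (expected reach/s): weather segment 5.46, podcast midroll 5.22, documentary slot 2.76.
Taking weather segment + podcast midroll: 55 s used, 294 in expected reach.
Runner-up weather segment + documentary slot tops out at 244.

294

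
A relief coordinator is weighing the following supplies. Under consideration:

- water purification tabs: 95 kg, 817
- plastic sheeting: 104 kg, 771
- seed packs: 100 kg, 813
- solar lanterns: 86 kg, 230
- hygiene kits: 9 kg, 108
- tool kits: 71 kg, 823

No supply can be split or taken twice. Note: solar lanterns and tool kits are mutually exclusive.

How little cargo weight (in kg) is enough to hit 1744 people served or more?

175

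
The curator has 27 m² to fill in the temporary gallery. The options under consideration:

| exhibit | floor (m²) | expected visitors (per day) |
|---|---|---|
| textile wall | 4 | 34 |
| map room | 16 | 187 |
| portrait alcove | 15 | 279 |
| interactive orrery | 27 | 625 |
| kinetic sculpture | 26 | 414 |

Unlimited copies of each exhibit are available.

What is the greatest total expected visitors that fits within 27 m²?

625

Interactive orrery uses 27 of the 27 m² and totals 625.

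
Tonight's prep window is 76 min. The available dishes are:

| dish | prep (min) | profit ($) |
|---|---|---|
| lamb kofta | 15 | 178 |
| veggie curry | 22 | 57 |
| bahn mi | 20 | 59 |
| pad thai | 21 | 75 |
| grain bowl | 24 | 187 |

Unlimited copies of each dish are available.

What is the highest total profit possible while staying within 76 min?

890

By profit per min: lamb kofta 11.87, grain bowl 7.79, pad thai 3.57 lead.
The ratio ordering already packs tightly: 5×lamb kofta, 75 min, 890.
That's the maximum — no swap from here does better than 890.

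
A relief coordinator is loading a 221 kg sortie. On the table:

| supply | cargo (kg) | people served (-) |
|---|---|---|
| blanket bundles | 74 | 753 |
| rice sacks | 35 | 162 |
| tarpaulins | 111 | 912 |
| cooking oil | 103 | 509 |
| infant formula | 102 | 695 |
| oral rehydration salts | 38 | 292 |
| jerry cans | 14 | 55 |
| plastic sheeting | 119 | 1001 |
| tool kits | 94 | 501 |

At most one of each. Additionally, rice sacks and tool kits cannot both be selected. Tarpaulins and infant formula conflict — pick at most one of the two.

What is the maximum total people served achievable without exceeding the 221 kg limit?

Taking the top-ratio supplies first gives blanket bundles + jerry cans + plastic sheeting for 1809 (207 kg).
Dropping jerry cans and plastic sheeting frees 133 kg; slotting in rice sacks + tarpaulins (146 kg) lifts the total to 1827 at 220 kg.
The spare 1 kg is too small for any remaining supply, and no feasible exchange beats 1827.

1827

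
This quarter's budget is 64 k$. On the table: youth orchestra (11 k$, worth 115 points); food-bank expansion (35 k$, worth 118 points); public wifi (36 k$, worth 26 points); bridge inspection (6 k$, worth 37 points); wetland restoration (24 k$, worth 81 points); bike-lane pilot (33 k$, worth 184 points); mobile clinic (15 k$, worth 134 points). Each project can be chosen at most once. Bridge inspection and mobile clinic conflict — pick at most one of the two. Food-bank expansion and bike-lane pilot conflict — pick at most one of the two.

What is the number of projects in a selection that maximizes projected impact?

3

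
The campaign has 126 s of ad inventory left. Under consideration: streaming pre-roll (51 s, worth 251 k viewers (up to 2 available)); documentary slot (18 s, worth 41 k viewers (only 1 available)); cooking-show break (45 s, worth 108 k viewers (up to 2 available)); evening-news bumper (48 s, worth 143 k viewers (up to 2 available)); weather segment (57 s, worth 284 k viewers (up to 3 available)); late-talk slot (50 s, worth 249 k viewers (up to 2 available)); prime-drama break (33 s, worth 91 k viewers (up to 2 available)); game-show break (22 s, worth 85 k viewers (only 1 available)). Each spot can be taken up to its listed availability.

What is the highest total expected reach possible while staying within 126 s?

587

By expected reach per s: weather segment 4.98, late-talk slot 4.98, streaming pre-roll 4.92, game-show break 3.86 lead.
The ratio heuristic lands on 2×weather segment (568) but leaves 12 s idle.
Replace 2×weather segment with 2×streaming pre-roll + game-show break: the trade gains 19 net, giving 587 at 124 s.
The spare 2 s is too small for any remaining spot, and no exchange beats 587.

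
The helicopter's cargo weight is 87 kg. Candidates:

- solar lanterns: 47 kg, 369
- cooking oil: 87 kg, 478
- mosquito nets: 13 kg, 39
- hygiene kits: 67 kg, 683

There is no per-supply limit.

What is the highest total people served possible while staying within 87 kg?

722

Ranking by ratio (people served/kg): hygiene kits 10.19, solar lanterns 7.85, cooking oil 5.49.
Mosquito nets + hygiene kits uses 80 of the 87 kg and totals 722.
Every other selection either busts 87 kg or fails to beat 722.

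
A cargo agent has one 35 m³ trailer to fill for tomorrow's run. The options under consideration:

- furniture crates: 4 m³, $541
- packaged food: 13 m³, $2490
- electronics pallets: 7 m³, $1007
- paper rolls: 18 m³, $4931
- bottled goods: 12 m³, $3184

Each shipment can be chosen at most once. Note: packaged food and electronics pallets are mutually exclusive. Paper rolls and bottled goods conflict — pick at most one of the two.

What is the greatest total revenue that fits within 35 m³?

7962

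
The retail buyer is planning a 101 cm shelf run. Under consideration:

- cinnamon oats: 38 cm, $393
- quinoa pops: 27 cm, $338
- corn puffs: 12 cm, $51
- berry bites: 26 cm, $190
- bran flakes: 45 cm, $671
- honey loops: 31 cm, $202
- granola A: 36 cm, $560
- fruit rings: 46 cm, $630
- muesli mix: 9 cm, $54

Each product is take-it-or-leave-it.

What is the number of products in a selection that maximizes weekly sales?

3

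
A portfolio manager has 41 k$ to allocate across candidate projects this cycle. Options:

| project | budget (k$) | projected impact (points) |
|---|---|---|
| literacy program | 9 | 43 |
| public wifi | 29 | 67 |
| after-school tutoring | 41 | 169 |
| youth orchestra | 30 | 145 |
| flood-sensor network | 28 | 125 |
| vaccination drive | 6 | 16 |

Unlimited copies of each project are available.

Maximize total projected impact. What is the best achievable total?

Taking literacy program + youth orchestra: 39 k$ used, 188 in projected impact.
Nothing else within 41 k$ beats 188.

188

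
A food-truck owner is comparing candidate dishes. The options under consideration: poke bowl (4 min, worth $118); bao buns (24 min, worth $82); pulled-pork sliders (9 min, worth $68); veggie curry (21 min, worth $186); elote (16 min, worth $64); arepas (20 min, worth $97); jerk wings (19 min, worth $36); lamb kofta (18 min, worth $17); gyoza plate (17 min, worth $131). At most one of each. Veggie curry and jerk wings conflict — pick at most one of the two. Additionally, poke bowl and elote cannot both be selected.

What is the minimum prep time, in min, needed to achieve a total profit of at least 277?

25

Look for the lowest-prep combination reaching 277.
Taking poke bowl + veggie curry gives 304 (≥ 277) for 25 min.
No combination under 25 min hits 277.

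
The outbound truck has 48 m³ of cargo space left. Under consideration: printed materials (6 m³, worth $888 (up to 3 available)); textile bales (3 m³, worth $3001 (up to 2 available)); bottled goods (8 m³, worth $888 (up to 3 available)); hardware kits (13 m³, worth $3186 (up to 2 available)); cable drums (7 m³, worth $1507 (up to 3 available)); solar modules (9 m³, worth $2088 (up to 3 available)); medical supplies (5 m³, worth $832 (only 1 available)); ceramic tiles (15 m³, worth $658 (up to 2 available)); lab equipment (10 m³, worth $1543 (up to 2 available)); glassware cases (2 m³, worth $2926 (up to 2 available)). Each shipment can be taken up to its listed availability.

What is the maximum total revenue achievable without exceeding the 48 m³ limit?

By revenue per m³: glassware cases 1463.00, textile bales 1000.33, hardware kits 245.08 lead.
A density-first pass picks 2×textile bales + 2×hardware kits + solar modules + 2×glassware cases — 20314 at 45 m³.
Replace hardware kits with cable drums + solar modules: the trade gains 409 net, giving 20723 at 48 m³.
Every other selection either busts 48 m³ or exceeds an availability limit or fails to beat 20723.

20723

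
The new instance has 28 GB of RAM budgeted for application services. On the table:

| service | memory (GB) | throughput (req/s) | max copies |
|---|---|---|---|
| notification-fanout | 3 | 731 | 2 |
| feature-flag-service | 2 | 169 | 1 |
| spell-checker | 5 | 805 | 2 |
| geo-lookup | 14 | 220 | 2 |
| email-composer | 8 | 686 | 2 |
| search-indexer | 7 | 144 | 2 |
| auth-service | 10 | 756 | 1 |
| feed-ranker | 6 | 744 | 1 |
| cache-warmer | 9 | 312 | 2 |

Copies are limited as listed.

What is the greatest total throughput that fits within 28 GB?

By throughput per GB: notification-fanout 243.67, spell-checker 161.00, feed-ranker 124.00, email-composer 85.75 lead.
The ratio heuristic lands on 2×notification-fanout + feature-flag-service + 2×spell-checker + feed-ranker (3985) but leaves 4 GB idle.
The 6 GB tied up in feed-ranker is better spent on auth-service — total rises to 3997 (28 GB).
No other feasible combination exceeds 3997.

3997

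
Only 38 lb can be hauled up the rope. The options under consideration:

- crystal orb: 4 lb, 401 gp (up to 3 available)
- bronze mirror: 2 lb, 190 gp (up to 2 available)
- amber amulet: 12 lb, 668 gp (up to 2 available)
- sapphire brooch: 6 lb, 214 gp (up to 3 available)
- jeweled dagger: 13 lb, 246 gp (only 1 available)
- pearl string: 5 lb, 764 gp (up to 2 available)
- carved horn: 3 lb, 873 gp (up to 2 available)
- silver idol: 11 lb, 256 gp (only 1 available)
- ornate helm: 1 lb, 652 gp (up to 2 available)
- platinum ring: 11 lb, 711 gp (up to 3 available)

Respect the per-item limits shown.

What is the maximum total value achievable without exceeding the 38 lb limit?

6185

The ratio heuristic lands on 3×crystal orb + 2×bronze mirror + 2×pearl string + 2×carved horn + 2×ornate helm (6161) but leaves 4 lb idle.
Replace bronze mirror with sapphire brooch: the trade gains 24 net, giving 6185 at 38 lb.
That's the maximum — no swap from here does better than 6185.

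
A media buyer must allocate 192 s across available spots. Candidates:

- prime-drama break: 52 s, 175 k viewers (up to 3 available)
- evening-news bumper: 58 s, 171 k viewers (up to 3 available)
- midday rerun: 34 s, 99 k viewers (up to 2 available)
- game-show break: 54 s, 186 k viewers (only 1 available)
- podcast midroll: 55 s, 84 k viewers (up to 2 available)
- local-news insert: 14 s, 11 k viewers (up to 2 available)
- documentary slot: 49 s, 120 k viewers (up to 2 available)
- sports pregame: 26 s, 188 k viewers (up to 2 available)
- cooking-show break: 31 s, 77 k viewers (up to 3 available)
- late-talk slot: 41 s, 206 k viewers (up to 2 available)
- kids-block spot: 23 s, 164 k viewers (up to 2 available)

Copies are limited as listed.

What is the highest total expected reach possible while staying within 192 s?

1116

Taking 2×sports pregame + 2×late-talk slot + 2×kids-block spot: 180 s used, 1116 in expected reach.
That's the maximum — no swap from here does better than 1116.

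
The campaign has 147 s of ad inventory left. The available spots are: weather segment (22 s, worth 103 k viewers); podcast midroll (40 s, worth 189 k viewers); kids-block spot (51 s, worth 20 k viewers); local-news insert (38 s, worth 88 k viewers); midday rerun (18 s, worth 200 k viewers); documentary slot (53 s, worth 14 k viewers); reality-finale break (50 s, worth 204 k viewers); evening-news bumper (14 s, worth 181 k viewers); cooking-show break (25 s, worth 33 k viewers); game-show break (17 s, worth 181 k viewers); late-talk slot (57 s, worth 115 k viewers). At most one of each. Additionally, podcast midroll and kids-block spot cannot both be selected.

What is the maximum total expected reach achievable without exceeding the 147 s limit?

Ranking by ratio (expected reach/s): evening-news bumper 12.93, midday rerun 11.11, game-show break 10.65.
Filling by ratio: weather segment + podcast midroll + midday rerun + evening-news bumper + cooking-show break + game-show break for 887, with 11 s left unused.
The 47 s tied up in weather segment and cooking-show break is better spent on reality-finale break — total rises to 955 (139 s).

955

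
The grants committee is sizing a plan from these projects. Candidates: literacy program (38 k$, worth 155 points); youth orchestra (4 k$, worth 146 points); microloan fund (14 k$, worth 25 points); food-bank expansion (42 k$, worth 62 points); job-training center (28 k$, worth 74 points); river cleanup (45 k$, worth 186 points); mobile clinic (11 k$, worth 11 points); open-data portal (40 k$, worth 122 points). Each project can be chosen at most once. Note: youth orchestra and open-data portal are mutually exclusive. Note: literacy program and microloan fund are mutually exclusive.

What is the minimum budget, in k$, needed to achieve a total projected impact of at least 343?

60

Look for the lowest-budget combination reaching 343.
Taking youth orchestra + river cleanup + mobile clinic gives 343 (≥ 343) for 60 k$.
Any bundle with less than 60 k$ falls short of 343.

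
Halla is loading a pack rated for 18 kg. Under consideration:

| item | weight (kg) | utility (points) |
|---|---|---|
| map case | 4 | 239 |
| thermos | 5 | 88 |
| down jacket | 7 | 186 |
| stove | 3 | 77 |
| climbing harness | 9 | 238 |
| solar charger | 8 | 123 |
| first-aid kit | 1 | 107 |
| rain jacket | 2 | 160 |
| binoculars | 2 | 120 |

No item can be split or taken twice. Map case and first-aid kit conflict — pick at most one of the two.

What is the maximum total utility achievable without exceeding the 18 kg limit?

782

Taking map case + down jacket + stove + rain jacket + binoculars: 18 kg used, 782 in utility.
The closest alternative, map case + climbing harness + rain jacket + binoculars, reaches only 757.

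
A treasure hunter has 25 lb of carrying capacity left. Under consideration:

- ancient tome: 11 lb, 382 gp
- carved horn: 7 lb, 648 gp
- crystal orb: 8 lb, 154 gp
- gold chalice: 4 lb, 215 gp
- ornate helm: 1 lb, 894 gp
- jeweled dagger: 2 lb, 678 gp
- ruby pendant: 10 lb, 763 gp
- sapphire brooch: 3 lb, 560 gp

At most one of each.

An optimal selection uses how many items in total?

5

Optimal total is 3543.
For example carved horn + ornate helm + jeweled dagger + ruby pendant + sapphire brooch achieves it, using 23 lb.
All optima have 5 items.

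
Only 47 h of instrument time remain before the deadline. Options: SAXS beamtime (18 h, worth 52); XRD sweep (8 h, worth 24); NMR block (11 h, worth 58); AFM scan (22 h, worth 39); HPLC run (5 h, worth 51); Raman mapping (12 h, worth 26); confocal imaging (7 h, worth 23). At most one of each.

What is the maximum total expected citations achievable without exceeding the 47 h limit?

Ranking by ratio (expected citations/h): HPLC run 10.20, NMR block 5.27, confocal imaging 3.29.
A density-first pass picks XRD sweep + NMR block + HPLC run + Raman mapping + confocal imaging — 182 at 43 h.
Dropping XRD sweep and confocal imaging frees 15 h; slotting in SAXS beamtime (18 h) lifts the total to 187 at 46 h.
Nothing else within 47 h beats 187.

187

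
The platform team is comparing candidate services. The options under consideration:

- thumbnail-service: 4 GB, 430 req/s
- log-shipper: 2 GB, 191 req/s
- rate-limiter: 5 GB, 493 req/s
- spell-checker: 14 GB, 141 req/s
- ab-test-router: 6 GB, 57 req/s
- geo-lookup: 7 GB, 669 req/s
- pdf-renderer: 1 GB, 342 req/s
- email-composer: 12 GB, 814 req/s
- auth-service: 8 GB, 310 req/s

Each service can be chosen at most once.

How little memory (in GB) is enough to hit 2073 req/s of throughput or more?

19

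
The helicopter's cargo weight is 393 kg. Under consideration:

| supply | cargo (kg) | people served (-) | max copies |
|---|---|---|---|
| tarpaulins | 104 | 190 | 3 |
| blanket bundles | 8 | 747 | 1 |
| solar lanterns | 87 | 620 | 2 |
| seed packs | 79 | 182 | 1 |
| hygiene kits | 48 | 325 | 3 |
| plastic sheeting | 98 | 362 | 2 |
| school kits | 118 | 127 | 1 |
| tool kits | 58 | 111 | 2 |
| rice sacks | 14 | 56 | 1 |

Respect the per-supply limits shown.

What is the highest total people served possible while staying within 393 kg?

3073

Filling by ratio: blanket bundles + 2×solar lanterns + 3×hygiene kits + rice sacks for 3018, with 53 kg left unused.
The 14 kg tied up in rice sacks is better spent on tool kits — total rises to 3073 (384 kg).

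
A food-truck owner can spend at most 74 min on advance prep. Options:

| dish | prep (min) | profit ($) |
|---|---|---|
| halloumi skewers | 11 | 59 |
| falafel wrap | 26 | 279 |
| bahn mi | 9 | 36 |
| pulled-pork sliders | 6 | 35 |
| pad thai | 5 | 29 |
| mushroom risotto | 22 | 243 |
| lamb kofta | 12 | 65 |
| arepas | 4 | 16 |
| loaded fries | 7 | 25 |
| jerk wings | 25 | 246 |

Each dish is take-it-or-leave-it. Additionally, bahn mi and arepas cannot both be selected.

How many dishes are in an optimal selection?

3

Optimal total is 768.
falafel wrap + mushroom risotto + jerk wings hits 768 at 73 min.
Every optimal selection uses 3 dishes.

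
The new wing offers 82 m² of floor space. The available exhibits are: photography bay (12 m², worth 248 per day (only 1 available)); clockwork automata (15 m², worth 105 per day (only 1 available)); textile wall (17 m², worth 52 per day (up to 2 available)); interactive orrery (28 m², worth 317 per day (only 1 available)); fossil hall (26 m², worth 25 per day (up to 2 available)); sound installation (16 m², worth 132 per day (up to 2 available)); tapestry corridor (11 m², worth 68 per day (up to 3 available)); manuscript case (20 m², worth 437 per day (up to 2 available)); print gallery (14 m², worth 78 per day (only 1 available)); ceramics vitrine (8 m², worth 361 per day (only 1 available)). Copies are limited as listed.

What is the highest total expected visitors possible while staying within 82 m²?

1619

Ranking by ratio (expected visitors/m²): ceramics vitrine 45.12, manuscript case 21.85, photography bay 20.67.
The ratio heuristic lands on photography bay + sound installation + 2×manuscript case + ceramics vitrine (1615) but leaves 6 m² idle.
The 16 m² tied up in sound installation is better spent on 2×tapestry corridor — total rises to 1619 (82 m²).
No other feasible combination exceeds 1619.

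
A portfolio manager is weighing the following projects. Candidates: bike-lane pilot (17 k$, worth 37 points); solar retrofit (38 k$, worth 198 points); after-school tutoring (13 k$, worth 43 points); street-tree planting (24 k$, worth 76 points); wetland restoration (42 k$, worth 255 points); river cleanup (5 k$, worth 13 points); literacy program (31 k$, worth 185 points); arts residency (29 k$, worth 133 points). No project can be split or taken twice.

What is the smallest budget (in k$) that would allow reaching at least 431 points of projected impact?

Minimise k$ subject to total projected impact ≥ 431.
wetland restoration + literacy program reaches 440 using 73 k$.
Below 73 k$ the best achievable stays under 431.

73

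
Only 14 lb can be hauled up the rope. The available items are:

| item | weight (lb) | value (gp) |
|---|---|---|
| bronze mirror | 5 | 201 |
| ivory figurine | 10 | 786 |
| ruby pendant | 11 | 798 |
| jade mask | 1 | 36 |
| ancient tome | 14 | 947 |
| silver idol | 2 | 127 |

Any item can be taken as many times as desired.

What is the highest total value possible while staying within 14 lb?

1040

Taking ivory figurine + 2×silver idol: 14 lb used, 1040 in value.
Every other selection either busts 14 lb or fails to beat 1040.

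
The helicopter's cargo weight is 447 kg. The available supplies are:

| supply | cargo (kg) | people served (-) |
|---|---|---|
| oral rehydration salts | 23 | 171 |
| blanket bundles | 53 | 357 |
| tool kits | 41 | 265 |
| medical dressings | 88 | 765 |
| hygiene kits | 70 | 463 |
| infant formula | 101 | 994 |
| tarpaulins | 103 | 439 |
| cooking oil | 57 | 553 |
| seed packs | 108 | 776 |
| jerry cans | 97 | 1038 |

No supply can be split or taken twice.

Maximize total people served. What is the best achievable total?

Greedy by ratio would take oral rehydration salts + blanket bundles + medical dressings + infant formula + cooking oil + jerry cans: 419 kg used, total 3878.
Replace blanket bundles with hygiene kits: the trade gains 106 net, giving 3984 at 436 kg.
That's the maximum — no swap from here does better than 3984.

3984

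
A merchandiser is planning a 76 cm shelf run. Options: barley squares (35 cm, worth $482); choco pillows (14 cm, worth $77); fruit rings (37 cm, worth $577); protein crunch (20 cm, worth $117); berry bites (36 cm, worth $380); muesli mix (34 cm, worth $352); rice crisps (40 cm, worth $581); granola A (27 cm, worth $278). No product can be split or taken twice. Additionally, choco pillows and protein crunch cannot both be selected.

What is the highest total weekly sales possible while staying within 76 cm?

Ranking by ratio (weekly sales/cm): fruit rings 15.59, rice crisps 14.53, barley squares 13.77, berry bites 10.56.
Taking the top-ratio products first gives barley squares + fruit rings for 1059 (72 cm).
Replace fruit rings with rice crisps: the trade gains 4 net, giving 1063 at 75 cm.
Runner-up barley squares + fruit rings tops out at 1059.

1063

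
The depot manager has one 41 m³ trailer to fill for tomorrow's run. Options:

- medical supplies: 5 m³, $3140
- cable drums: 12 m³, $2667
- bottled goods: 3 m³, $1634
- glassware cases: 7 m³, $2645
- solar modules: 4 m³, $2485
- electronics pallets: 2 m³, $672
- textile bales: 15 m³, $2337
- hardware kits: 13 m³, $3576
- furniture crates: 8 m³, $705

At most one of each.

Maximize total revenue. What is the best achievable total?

14513

Taking the top-ratio shipments first gives medical supplies + bottled goods + glassware cases + solar modules + electronics pallets + hardware kits for 14152 (34 m³).
Dropping bottled goods and electronics pallets frees 5 m³; slotting in cable drums (12 m³) lifts the total to 14513 at 41 m³.
An exhaustive check of the 512 subsets confirms 14513.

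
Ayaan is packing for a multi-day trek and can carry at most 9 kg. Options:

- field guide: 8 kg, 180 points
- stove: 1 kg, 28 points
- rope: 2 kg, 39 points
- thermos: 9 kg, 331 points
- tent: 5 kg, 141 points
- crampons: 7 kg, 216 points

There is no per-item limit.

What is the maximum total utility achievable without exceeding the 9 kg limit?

331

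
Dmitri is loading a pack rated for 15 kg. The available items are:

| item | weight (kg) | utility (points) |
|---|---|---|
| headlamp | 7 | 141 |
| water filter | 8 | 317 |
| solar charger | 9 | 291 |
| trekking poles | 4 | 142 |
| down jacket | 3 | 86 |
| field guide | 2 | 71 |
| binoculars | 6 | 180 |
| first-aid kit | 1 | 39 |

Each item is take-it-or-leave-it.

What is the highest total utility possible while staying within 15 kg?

569

Ranking by ratio (utility/kg): water filter 39.62, first-aid kit 39.00, trekking poles 35.50, field guide 35.50.
Taking water filter + trekking poles + field guide + first-aid kit: 15 kg used, 569 in utility.
Next best is water filter + trekking poles + down jacket at 545 (15 kg) — short by 24.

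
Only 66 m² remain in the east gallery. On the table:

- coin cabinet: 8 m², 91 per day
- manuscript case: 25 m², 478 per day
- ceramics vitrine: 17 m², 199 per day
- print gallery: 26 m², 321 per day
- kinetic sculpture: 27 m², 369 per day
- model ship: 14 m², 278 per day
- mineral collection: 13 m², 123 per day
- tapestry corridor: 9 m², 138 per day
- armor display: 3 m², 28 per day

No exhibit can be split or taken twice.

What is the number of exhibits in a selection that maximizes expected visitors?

Best achievable expected visitors is 1125.
One optimal bundle: manuscript case + kinetic sculpture + model ship (66 m²).
Any selection reaching 1125 contains exactly 3 exhibits.

3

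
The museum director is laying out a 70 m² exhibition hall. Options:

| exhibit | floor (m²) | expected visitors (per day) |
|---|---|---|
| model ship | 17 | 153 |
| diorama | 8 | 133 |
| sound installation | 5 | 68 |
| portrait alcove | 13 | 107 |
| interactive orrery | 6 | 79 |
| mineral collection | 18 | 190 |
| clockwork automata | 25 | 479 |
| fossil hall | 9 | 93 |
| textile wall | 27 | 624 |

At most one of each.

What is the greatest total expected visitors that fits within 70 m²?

Taking the top-ratio exhibits first gives diorama + sound installation + clockwork automata + textile wall for 1304 (65 m²).
Dropping sound installation frees 5 m²; slotting in fossil hall (9 m²) lifts the total to 1329 at 69 m².
No other feasible combination exceeds 1329.

1329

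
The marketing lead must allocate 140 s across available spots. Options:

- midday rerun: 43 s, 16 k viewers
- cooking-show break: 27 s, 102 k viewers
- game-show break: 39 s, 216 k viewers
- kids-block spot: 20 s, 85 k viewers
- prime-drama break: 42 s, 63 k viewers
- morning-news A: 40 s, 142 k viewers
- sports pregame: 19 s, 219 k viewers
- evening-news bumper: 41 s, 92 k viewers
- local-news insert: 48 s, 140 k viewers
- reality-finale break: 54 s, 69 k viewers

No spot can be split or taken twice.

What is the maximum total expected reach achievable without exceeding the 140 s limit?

679

Ranking by ratio (expected reach/s): sports pregame 11.53, game-show break 5.54, kids-block spot 4.25.
Filling by ratio: cooking-show break + game-show break + kids-block spot + sports pregame for 622, with 35 s left unused.
Dropping kids-block spot frees 20 s; slotting in morning-news A (40 s) lifts the total to 679 at 125 s.
Next best is cooking-show break + game-show break + sports pregame + local-news insert at 677 (133 s) — short by 2.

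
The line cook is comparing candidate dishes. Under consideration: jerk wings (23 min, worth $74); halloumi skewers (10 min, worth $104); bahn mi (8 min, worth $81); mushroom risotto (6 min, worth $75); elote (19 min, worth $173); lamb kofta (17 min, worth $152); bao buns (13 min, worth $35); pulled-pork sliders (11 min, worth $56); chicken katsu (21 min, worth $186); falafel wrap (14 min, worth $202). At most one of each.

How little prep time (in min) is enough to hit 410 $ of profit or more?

Need the lightest bundle worth ≥ 410.
Taking mushroom risotto + lamb kofta + falafel wrap gives 429 (≥ 410) for 37 min.
No combination under 37 min hits 410.

37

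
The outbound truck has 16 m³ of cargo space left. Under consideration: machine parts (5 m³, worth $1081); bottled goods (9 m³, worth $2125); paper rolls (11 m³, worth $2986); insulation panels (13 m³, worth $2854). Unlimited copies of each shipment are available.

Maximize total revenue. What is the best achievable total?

4067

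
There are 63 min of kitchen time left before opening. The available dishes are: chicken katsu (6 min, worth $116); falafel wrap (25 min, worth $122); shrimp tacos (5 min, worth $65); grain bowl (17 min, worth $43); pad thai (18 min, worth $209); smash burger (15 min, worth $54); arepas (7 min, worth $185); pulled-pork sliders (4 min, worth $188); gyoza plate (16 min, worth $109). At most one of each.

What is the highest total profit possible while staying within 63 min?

Best packing: chicken katsu + shrimp tacos + pad thai + arepas + pulled-pork sliders + gyoza plate — 56 min, 872 total.

872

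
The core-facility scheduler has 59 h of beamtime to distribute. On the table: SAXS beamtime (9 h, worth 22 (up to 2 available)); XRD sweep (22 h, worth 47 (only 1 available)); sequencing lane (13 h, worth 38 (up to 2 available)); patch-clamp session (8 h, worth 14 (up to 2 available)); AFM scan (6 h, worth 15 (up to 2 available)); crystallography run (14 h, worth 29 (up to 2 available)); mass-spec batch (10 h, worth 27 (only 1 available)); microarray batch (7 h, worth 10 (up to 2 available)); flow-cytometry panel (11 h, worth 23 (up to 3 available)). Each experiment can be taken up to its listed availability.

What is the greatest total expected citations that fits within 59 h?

Ranking by ratio (expected citations/h): sequencing lane 2.92, mass-spec batch 2.70, AFM scan 2.50, SAXS beamtime 2.44.
A density-first pass picks SAXS beamtime + 2×sequencing lane + 2×AFM scan + mass-spec batch — 155 at 57 h.
Replace SAXS beamtime with flow-cytometry panel: the trade gains 1 net, giving 156 at 59 h.

156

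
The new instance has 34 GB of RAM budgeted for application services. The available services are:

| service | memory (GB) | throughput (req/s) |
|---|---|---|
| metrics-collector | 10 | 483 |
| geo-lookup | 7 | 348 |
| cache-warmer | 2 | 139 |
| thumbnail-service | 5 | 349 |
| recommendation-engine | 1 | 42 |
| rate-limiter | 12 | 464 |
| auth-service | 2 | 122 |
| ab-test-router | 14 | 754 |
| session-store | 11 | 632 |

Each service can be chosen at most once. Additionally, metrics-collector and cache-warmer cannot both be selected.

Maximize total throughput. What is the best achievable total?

1996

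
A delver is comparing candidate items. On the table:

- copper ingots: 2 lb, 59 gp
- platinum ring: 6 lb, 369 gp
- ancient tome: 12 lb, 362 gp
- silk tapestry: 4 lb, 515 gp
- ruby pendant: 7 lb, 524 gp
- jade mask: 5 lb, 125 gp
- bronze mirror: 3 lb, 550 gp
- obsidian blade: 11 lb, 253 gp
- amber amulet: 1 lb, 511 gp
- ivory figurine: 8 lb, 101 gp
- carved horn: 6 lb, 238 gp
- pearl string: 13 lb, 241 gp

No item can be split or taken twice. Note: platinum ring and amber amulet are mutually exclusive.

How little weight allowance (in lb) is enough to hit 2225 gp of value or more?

20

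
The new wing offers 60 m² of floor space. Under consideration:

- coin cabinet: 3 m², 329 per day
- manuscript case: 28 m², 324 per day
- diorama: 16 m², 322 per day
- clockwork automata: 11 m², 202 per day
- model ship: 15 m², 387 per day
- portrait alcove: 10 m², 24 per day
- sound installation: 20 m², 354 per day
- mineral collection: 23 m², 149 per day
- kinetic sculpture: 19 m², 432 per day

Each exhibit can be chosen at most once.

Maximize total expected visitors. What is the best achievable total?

1502

Greedy by ratio would take coin cabinet + diorama + model ship + kinetic sculpture: 53 m² used, total 1470.
The 16 m² tied up in diorama is better spent on sound installation — total rises to 1502 (57 m²).
Nothing else within 60 m² beats 1502.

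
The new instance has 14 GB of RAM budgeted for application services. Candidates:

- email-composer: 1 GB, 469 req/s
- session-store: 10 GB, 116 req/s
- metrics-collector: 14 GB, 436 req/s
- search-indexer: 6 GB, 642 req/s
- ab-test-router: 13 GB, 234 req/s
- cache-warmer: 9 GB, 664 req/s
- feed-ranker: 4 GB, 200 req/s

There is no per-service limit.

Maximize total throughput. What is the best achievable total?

The ratio ordering already packs tightly: 14×email-composer, 14 GB, 6566.
Every other selection either busts 14 GB or fails to beat 6566.

6566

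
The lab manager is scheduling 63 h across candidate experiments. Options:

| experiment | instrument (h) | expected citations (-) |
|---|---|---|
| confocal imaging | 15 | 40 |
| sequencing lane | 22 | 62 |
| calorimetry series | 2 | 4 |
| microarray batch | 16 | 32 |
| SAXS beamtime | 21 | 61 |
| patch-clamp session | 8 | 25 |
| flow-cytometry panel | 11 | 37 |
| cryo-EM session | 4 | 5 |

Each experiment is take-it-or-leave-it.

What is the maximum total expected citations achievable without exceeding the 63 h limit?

185

The ratio ordering already packs tightly: sequencing lane + SAXS beamtime + patch-clamp session + flow-cytometry panel, 62 h, 185.
Runner-up confocal imaging + sequencing lane + calorimetry series + patch-clamp session + flow-cytometry panel + cryo-EM session tops out at 173.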